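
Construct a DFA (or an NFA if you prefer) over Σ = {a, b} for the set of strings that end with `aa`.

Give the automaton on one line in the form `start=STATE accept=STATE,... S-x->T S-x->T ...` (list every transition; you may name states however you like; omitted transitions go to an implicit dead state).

start=s0 accept=s2 s0-a->s1 s0-b->s0 s1-a->s2 s1-b->s0 s2-a->s2 s2-b->s0

Let each state record the length of the longest suffix of the input read so far that is also a prefix of `aa`. s1 means the last symbol is `a`; s2 means the last 2 symbols are `aa`. Accept only at s2, where the string currently ends in `aa`.
With 3 states:
        a   b  
>  s0   s1  s0 
   s1   s2  s0 
 * s2   s2  s0 
(> = start, * = accepting)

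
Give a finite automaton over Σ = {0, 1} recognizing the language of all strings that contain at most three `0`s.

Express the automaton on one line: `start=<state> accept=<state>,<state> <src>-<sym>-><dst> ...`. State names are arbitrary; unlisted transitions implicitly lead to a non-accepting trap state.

Only the number of `0`s matters, and only up to 4. Make a chain s0 → s1 → s2 → s3 → s4 advanced by each `0` (with s4 absorbing); every other symbol self-loops. The accepting set is {s0, s1, s2, s3}.
With 5 states:
        0   1  
>* s0   s1  s0 
 * s1   s2  s1 
 * s2   s3  s2 
 * s3   s4  s3 
   s4   s4  s4 
(> = start, * = accepting)

start=s0 accept=s0,s1,s2,s3 s0-0->s1 s0-1->s0 s1-0->s2 s1-1->s1 s2-0->s3 s2-1->s2 s3-0->s4 s3-1->s3 s4-0->s4 s4-1->s4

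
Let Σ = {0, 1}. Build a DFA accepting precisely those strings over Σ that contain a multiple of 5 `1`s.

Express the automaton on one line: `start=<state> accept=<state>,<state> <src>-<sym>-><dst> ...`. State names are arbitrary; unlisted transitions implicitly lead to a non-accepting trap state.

start=A accept=A A-0->A A-1->B B-0->B B-1->C C-0->C C-1->D D-0->D D-1->E E-0->E E-1->A

The only thing that matters is how many `1`s have appeared, reduced mod 5. Use one state per residue: A for 0, …, E for 4. Reading `1` moves to the next residue; anything else stays put. A is accepting.
       0  1 
>* A   A  B 
   B   B  C 
   C   C  D 
   D   D  E 
   E   E  A 
(> = start, * = accepting)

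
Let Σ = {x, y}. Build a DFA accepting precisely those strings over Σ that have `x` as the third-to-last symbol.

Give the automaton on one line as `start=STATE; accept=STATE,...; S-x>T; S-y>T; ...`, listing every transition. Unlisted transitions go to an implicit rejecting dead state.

Because acceptance depends on a position counted from the end, the machine has to buffer the most recent 3 symbols. Make each state the string of the last up-to-3 symbols read; on input `x` shift the window left and append `x`. Accept when the buffered window has length 3 and begins with `x`.
A 15-state machine:
          x    y  
>  s0     s1   s2 
   s1     s3   s4 
   s2     s5   s6 
   s3     s7   s8 
   s4     s9  s10 
   s5    s11  s12 
   s6    s13  s14 
 * s7     s7   s8 
 * s8     s9  s10 
 * s9    s11  s12 
 * s10   s13  s14 
   s11    s7   s8 
   s12    s9  s10 
   s13   s11  s12 
   s14   s13  s14 
(> = start, * = accepting)

start=s0; accept=s7,s8,s9,s10; s0-x>s1; s0-y>s2; s1-x>s3; s1-y>s4; s2-x>s5; s2-y>s6; s3-x>s7; s3-y>s8; s4-x>s9; s4-y>s10; s5-x>s11; s5-y>s12; s6-x>s13; s6-y>s14; s7-x>s7; s7-y>s8; s8-x>s9; s8-y>s10; s9-x>s11; s9-y>s12; s10-x>s13; s10-y>s14; s11-x>s7; s11-y>s8; s12-x>s9; s12-y>s10; s13-x>s11; s13-y>s12; s14-x>s13; s14-y>s14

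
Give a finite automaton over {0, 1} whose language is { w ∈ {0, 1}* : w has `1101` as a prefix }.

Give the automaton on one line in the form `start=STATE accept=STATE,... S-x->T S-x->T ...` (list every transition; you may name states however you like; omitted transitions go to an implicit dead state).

start=A accept=E A-0->F A-1->B B-0->F B-1->C C-0->D C-1->F D-0->F D-1->E E-0->E E-1->E F-0->F F-1->F

Walk along `1101` while the input agrees: from A take `1` to B, and so on. Any deviation drops to the rejecting sink F. Once E is reached the prefix is confirmed and every continuation is accepted.
With 6 states:
       0  1 
>  A   F  B 
   B   F  C 
   C   D  F 
   D   F  E 
 * E   E  E 
   F   F  F 
(> = start, * = accepting)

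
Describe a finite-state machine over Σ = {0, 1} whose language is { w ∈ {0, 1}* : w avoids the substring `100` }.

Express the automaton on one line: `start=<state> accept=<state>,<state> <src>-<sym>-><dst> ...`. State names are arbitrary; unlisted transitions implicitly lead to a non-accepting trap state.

This is the complement of 'contains `100`'. Use the same substring-matching states — A through D holding how much of `100` has just been matched — but flip the accepting set: everything except the trap D accepts.
       0  1 
>* A   A  B 
 * B   C  B 
 * C   D  B 
   D   D  D 
(> = start, * = accepting)

start=A accept=A,B,C A-0->A A-1->B B-0->C B-1->B C-0->D C-1->B D-0->D D-1->D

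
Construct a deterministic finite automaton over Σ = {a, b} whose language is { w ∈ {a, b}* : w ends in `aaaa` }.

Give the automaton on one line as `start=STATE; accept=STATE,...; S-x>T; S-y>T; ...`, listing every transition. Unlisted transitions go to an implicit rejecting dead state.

Let each state record the length of the longest suffix of the input read so far that is also a prefix of `aaaa`. q1 means the last symbol is `a`; q2 means the last 2 symbols are `aa`; q3 means the last 3 symbols are `aaa`; q4 means the last 4 symbols are `aaaa`. Accept only at q4, where the string currently ends in `aaaa`.
A 5-state machine:
        a   b  
>  q0   q1  q0 
   q1   q2  q0 
   q2   q3  q0 
   q3   q4  q0 
 * q4   q4  q0 
(> = start, * = accepting)

start=q0; accept=q4; q0-a>q1; q0-b>q0; q1-a>q2; q1-b>q0; q2-a>q3; q2-b>q0; q3-a>q4; q3-b>q0; q4-a>q4; q4-b>q0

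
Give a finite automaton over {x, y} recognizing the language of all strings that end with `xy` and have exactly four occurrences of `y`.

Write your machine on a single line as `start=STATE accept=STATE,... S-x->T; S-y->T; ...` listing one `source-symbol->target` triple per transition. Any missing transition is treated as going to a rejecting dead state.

Build one automaton per condition and run them in lockstep. The first has 3 states tracking how much of the suffix `xy` has currently been matched; the second has 6 states tracking the count of `y`s, saturating at 5. A product state is a pair (one from each), accepting exactly when both do. After merging equivalent states the machine shrinks.
        x   y  
>  s0   s0  s1 
   s1   s1  s2 
   s2   s2  s3 
   s3   s4  s5 
   s4   s4  s6 
   s5   s5  s5 
 * s6   s5  s5 
(> = start, * = accepting)

start=s0; accept=s6; s0-x->s0; s0-y->s1; s1-x->s1; s1-y->s2; s2-x->s2; s2-y->s3; s3-x->s4; s3-y->s5; s4-x->s4; s4-y->s6; s5-x->s5; s5-y->s5; s6-x->s5; s6-y->s5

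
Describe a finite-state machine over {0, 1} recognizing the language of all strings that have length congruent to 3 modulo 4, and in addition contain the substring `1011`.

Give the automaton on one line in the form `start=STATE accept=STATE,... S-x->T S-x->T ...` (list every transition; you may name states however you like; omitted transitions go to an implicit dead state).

start=s0 accept=s19 s0-0->s1 s0-1->s2 s1-0->s3 s1-1->s4 s2-0->s5 s2-1->s4 s3-0->s6 s3-1->s7 s4-0->s8 s4-1->s7 s5-0->s6 s5-1->s9 s6-0->s0 s6-1->s10 s7-0->s11 s7-1->s10 s8-0->s0 s8-1->s12 s9-0->s11 s9-1->s13 s10-0->s14 s10-1->s2 s11-0->s1 s11-1->s15 s12-0->s14 s12-1->s16 s13-0->s16 s13-1->s16 s14-0->s3 s14-1->s17 s15-0->s5 s15-1->s18 s16-0->s18 s16-1->s18 s17-0->s8 s17-1->s19 s18-0->s19 s18-1->s19 s19-0->s13 s19-1->s13

Run two small machines in parallel and take their product. One (4 states) tracks the input length modulo 4; the other (5 states) tracks whether and how much of `1011` has been seen. Each combined state is a pair, one component from each; accept when both components accept.
          0    1  
>  s0     s1   s2 
   s1     s3   s4 
   s2     s5   s4 
   s3     s6   s7 
   s4     s8   s7 
   s5     s6   s9 
   s6     s0  s10 
   s7    s11  s10 
   s8     s0  s12 
   s9    s11  s13 
   s10   s14   s2 
   s11    s1  s15 
   s12   s14  s16 
   s13   s16  s16 
   s14    s3  s17 
   s15    s5  s18 
   s16   s18  s18 
   s17    s8  s19 
   s18   s19  s19 
 * s19   s13  s13 
(> = start, * = accepting)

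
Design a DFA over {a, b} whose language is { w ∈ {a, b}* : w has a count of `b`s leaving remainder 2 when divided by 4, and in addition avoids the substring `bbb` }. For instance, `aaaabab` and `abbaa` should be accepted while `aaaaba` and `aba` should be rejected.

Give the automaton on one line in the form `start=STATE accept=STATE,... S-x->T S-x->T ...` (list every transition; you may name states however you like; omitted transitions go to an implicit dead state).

start=S0 accept=S3,S4,S5 S0-a->S0 S0-b->S1 S1-a->S2 S1-b->S3 S2-a->S2 S2-b->S4 S3-a->S5 S3-b->S6 S4-a->S5 S4-b->S7 S5-a->S5 S5-b->S8 S6-a->S6 S6-b->S6 S7-a->S9 S7-b->S6 S8-a->S9 S8-b->S10 S9-a->S9 S9-b->S11 S10-a->S0 S10-b->S6 S11-a->S0 S11-b->S12 S12-a->S2 S12-b->S6

Build one automaton per condition and run them in lockstep. The first has 4 states tracking the count of `b`s modulo 4; the second has 4 states tracking partial matches of the forbidden pattern `bbb`. A product state is a pair (one from each), accepting exactly when both do. After merging equivalent states the machine shrinks.
A 13-state machine:
          a    b  
>  S0     S0   S1 
   S1     S2   S3 
   S2     S2   S4 
 * S3     S5   S6 
 * S4     S5   S7 
 * S5     S5   S8 
   S6     S6   S6 
   S7     S9   S6 
   S8     S9  S10 
   S9     S9  S11 
   S10    S0   S6 
   S11    S0  S12 
   S12    S2   S6 
(> = start, * = accepting)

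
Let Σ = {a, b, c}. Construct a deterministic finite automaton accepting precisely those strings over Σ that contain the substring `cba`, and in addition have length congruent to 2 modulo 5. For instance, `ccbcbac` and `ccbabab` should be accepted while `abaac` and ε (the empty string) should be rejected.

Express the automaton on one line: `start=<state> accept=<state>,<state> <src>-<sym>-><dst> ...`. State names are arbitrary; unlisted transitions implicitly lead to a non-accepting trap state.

start=S0 accept=S19 S0-a->S1 S0-b->S1 S0-c->S2 S1-a->S3 S1-b->S3 S1-c->S4 S2-a->S3 S2-b->S5 S2-c->S4 S3-a->S6 S3-b->S6 S3-c->S7 S4-a->S6 S4-b->S8 S4-c->S7 S5-a->S9 S5-b->S6 S5-c->S7 S6-a->S10 S6-b->S10 S6-c->S11 S7-a->S10 S7-b->S12 S7-c->S11 S8-a->S13 S8-b->S10 S8-c->S11 S9-a->S13 S9-b->S13 S9-c->S13 S10-a->S0 S10-b->S0 S10-c->S14 S11-a->S0 S11-b->S15 S11-c->S14 S12-a->S16 S12-b->S0 S12-c->S14 S13-a->S16 S13-b->S16 S13-c->S16 S14-a->S1 S14-b->S17 S14-c->S2 S15-a->S18 S15-b->S1 S15-c->S2 S16-a->S18 S16-b->S18 S16-c->S18 S17-a->S19 S17-b->S3 S17-c->S4 S18-a->S19 S18-b->S19 S18-c->S19 S19-a->S9 S19-b->S9 S19-c->S9

Handle the two conditions separately and then intersect. One (4 states) tracks whether and how much of `cba` has been seen; the other (5 states) tracks the input length modulo 5. Each combined state is a pair, one component from each; accept when both components accept.
20 states suffice.
          a    b    c  
>  S0     S1   S1   S2 
   S1     S3   S3   S4 
   S2     S3   S5   S4 
   S3     S6   S6   S7 
   S4     S6   S8   S7 
   S5     S9   S6   S7 
   S6    S10  S10  S11 
   S7    S10  S12  S11 
   S8    S13  S10  S11 
   S9    S13  S13  S13 
   S10    S0   S0  S14 
   S11    S0  S15  S14 
   S12   S16   S0  S14 
   S13   S16  S16  S16 
   S14    S1  S17   S2 
   S15   S18   S1   S2 
   S16   S18  S18  S18 
   S17   S19   S3   S4 
   S18   S19  S19  S19 
 * S19    S9   S9   S9 
(> = start, * = accepting)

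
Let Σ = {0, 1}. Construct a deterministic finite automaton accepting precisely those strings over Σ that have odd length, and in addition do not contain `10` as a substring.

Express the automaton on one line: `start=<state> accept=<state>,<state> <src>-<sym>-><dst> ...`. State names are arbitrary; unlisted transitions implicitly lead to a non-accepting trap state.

Run two small machines in parallel and take their product. The first has 2 states tracking the input length modulo 2; the second has 3 states tracking partial matches of the forbidden pattern `10`. A product state is a pair (one from each), accepting exactly when both do.
6 states suffice.
       0  1 
>  A   B  C 
 * B   A  D 
 * C   E  D 
   D   F  C 
   E   F  F 
   F   E  E 
(> = start, * = accepting)

start=A accept=B,C A-0->B A-1->C B-0->A B-1->D C-0->E C-1->D D-0->F D-1->C E-0->F E-1->F F-0->E F-1->E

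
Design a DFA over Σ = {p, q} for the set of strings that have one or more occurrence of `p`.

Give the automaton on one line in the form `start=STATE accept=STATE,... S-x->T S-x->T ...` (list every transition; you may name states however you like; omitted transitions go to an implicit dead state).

Only the number of `p`s matters, and only up to 2. Make a chain s0 → s1 → s2 advanced by each `p` (with s2 absorbing); every other symbol self-loops. The accepting set is {s1, s2}.
3 states suffice.
        p   q  
>  s0   s1  s0 
 * s1   s2  s1 
 * s2   s2  s2 
(> = start, * = accepting)

start=s0 accept=s1,s2 s0-p->s1 s0-q->s0 s1-p->s2 s1-q->s1 s2-p->s2 s2-q->s2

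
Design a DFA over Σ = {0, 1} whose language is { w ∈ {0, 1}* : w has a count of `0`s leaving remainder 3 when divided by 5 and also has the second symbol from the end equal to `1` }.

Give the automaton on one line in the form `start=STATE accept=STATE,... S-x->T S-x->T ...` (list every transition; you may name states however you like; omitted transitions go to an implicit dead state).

start=S0 accept=S7,S8 S0-0->S1 S0-1->S0 S1-0->S2 S1-1->S1 S2-0->S3 S2-1->S4 S3-0->S5 S3-1->S6 S4-0->S7 S4-1->S4 S5-0->S0 S5-1->S5 S6-0->S5 S6-1->S8 S7-0->S5 S7-1->S6 S8-0->S5 S8-1->S8

Handle the two conditions separately and then intersect. One (5 states) tracks the count of `0`s modulo 5; the other (7 states) tracks the last 2 symbols read. Each combined state is a pair, one component from each; accept when both components accept. Equivalent product states are then merged.
With 9 states:
        0   1  
>  S0   S1  S0 
   S1   S2  S1 
   S2   S3  S4 
   S3   S5  S6 
   S4   S7  S4 
   S5   S0  S5 
   S6   S5  S8 
 * S7   S5  S6 
 * S8   S5  S8 
(> = start, * = accepting)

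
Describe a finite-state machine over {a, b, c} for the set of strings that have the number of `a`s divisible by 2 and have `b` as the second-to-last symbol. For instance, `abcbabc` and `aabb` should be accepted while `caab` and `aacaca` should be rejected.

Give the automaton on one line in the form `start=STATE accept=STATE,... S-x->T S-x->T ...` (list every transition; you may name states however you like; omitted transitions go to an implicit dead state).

Run two small machines in parallel and take their product. One (2 states) tracks the count of `a`s modulo 2; the other (13 states) tracks the last 2 symbols read. Each combined state is a pair, one component from each; accept when both components accept. After merging equivalent states the machine shrinks.
6 states suffice.
        a   b   c  
>  s0   s1  s2  s0 
   s1   s0  s3  s1 
   s2   s1  s4  s5 
   s3   s5  s3  s1 
 * s4   s1  s4  s5 
 * s5   s1  s2  s0 
(> = start, * = accepting)

start=s0 accept=s4,s5 s0-a->s1 s0-b->s2 s0-c->s0 s1-a->s0 s1-b->s3 s1-c->s1 s2-a->s1 s2-b->s4 s2-c->s5 s3-a->s5 s3-b->s3 s3-c->s1 s4-a->s1 s4-b->s4 s4-c->s5 s5-a->s1 s5-b->s2 s5-c->s0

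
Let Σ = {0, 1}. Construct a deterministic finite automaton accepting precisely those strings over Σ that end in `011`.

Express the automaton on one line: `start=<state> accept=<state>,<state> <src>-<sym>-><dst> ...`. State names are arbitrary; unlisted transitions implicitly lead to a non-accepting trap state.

start=q0 accept=q3 q0-0->q1 q0-1->q0 q1-0->q1 q1-1->q2 q2-0->q1 q2-1->q3 q3-0->q1 q3-1->q0

Let each state record the length of the longest suffix of the input read so far that is also a prefix of `011`. q1 means the last symbol is `0`; q2 means the last 2 symbols are `01`; q3 means the last 3 symbols are `011`. Accept only at q3, where the string currently ends in `011`.
        0   1  
>  q0   q1  q0 
   q1   q1  q2 
   q2   q1  q3 
 * q3   q1  q0 
(> = start, * = accepting)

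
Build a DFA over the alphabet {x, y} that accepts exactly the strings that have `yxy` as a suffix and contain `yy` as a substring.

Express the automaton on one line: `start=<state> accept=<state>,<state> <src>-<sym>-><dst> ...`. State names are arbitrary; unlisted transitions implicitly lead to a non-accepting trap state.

Run two small machines in parallel and take their product. One (4 states) tracks how much of the suffix `yxy` has currently been matched; the other (3 states) tracks whether and how much of `yy` has been seen. Each combined state is a pair, one component from each; accept when both components accept. After merging equivalent states the machine shrinks.
       x  y 
>  A   A  B 
   B   A  C 
   C   D  C 
   D   E  F 
   E   E  C 
 * F   D  C 
(> = start, * = accepting)

start=A accept=F A-x->A A-y->B B-x->A B-y->C C-x->D C-y->C D-x->E D-y->F E-x->E E-y->C F-x->D F-y->C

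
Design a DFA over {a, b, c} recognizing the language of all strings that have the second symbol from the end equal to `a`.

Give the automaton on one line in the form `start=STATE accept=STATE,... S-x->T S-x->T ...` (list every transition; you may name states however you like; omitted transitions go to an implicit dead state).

start=S0 accept=S4,S5,S6 S0-a->S1 S0-b->S2 S0-c->S3 S1-a->S4 S1-b->S5 S1-c->S6 S2-a->S7 S2-b->S8 S2-c->S9 S3-a->S10 S3-b->S11 S3-c->S12 S4-a->S4 S4-b->S5 S4-c->S6 S5-a->S7 S5-b->S8 S5-c->S9 S6-a->S10 S6-b->S11 S6-c->S12 S7-a->S4 S7-b->S5 S7-c->S6 S8-a->S7 S8-b->S8 S8-c->S9 S9-a->S10 S9-b->S11 S9-c->S12 S10-a->S4 S10-b->S5 S10-c->S6 S11-a->S7 S11-b->S8 S11-c->S9 S12-a->S10 S12-b->S11 S12-c->S12

A DFA must remember the last 2 symbols (since which symbol is second-to-last isn't known until the input ends). Use one state per possible window of the last ≤2 symbols; accept from those whose window starts with `a`.
With 13 states:
          a    b    c  
>  S0     S1   S2   S3 
   S1     S4   S5   S6 
   S2     S7   S8   S9 
   S3    S10  S11  S12 
 * S4     S4   S5   S6 
 * S5     S7   S8   S9 
 * S6    S10  S11  S12 
   S7     S4   S5   S6 
   S8     S7   S8   S9 
   S9    S10  S11  S12 
   S10    S4   S5   S6 
   S11    S7   S8   S9 
   S12   S10  S11  S12 
(> = start, * = accepting)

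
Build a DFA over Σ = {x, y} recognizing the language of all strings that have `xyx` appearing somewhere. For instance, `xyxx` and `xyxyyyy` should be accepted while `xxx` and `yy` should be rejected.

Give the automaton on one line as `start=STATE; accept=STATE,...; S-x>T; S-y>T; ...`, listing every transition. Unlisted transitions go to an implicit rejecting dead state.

start=s0; accept=s3; s0-x>s1; s0-y>s0; s1-x>s1; s1-y>s2; s2-x>s3; s2-y>s0; s3-x>s3; s3-y>s3

Track how much of `xyx` has been matched so far: state s0 is no progress, s3 is the absorbing accept state reached once `xyx` has occurred. Intermediate states record partial matches; on a mismatch, fall back to the longest reusable overlap.
With 4 states:
        x   y  
>  s0   s1  s0 
   s1   s1  s2 
   s2   s3  s0 
 * s3   s3  s3 
(> = start, * = accepting)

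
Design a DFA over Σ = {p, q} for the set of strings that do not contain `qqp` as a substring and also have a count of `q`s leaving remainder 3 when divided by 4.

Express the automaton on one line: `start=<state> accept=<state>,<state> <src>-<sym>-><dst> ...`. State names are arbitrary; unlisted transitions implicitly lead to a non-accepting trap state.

Run two small machines in parallel and take their product. The first has 4 states tracking partial matches of the forbidden pattern `qqp`; the second has 4 states tracking the count of `q`s modulo 4. A product state is a pair (one from each), accepting exactly when both do. After merging equivalent states the machine shrinks.
With 13 states:
          p    q  
>  S0     S0   S1 
   S1     S2   S3 
   S2     S2   S4 
   S3     S5   S6 
   S4     S7   S6 
   S5     S5   S5 
 * S6     S5   S8 
   S7     S7   S9 
   S8     S5  S10 
 * S9    S11   S8 
   S10    S5   S3 
 * S11   S11  S12 
   S12    S0  S10 
(> = start, * = accepting)

start=S0 accept=S6,S9,S11 S0-p->S0 S0-q->S1 S1-p->S2 S1-q->S3 S2-p->S2 S2-q->S4 S3-p->S5 S3-q->S6 S4-p->S7 S4-q->S6 S5-p->S5 S5-q->S5 S6-p->S5 S6-q->S8 S7-p->S7 S7-q->S9 S8-p->S5 S8-q->S10 S9-p->S11 S9-q->S8 S10-p->S5 S10-q->S3 S11-p->S11 S11-q->S12 S12-p->S0 S12-q->S10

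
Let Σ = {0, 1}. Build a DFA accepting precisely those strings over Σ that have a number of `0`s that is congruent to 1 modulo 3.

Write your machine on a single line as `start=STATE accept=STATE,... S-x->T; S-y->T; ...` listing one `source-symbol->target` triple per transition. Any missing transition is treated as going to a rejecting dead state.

Keep the running count of `0`s modulo 3: each `0` advances along the cycle s0 → s1 → s2 → s0 while other symbols loop. Accept at s1.
With 3 states:
        0   1  
>  s0   s1  s0 
 * s1   s2  s1 
   s2   s0  s2 
(> = start, * = accepting)

start=s0; accept=s1; s0-0->s1; s0-1->s0; s1-0->s2; s1-1->s1; s2-0->s0; s2-1->s2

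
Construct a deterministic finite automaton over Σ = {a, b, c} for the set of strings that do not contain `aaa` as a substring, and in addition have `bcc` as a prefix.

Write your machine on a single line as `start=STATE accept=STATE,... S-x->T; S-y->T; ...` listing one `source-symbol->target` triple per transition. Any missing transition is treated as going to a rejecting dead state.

start=S0; accept=S4,S5,S6; S0-a->S1; S0-b->S2; S0-c->S1; S1-a->S1; S1-b->S1; S1-c->S1; S2-a->S1; S2-b->S1; S2-c->S3; S3-a->S1; S3-b->S1; S3-c->S4; S4-a->S5; S4-b->S4; S4-c->S4; S5-a->S6; S5-b->S4; S5-c->S4; S6-a->S1; S6-b->S4; S6-c->S4

Handle the two conditions separately and then intersect. The first has 4 states tracking partial matches of the forbidden pattern `aaa`; the second has 5 states tracking whether the input so far still matches the prefix `bcc`. A product state is a pair (one from each), accepting exactly when both do. Minimizing collapses redundant product states.
With 7 states:
        a   b   c  
>  S0   S1  S2  S1 
   S1   S1  S1  S1 
   S2   S1  S1  S3 
   S3   S1  S1  S4 
 * S4   S5  S4  S4 
 * S5   S6  S4  S4 
 * S6   S1  S4  S4 
(> = start, * = accepting)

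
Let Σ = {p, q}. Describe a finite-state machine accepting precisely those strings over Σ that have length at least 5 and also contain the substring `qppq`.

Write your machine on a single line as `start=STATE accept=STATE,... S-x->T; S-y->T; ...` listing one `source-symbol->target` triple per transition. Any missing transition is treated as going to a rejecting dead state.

start=s0; accept=s9; s0-p->s1; s0-q->s2; s1-p->s1; s1-q->s3; s2-p->s4; s2-q->s3; s3-p->s5; s3-q->s3; s4-p->s6; s4-q->s3; s5-p->s7; s5-q->s3; s6-p->s1; s6-q->s8; s7-p->s1; s7-q->s9; s8-p->s9; s8-q->s9; s9-p->s9; s9-q->s9

Handle the two conditions separately and then intersect. The first has 7 states tracking the input length, saturating at 6; the second has 5 states tracking whether and how much of `qppq` has been seen. A product state is a pair (one from each), accepting exactly when both do. Equivalent product states are then merged.
        p   q  
>  s0   s1  s2 
   s1   s1  s3 
   s2   s4  s3 
   s3   s5  s3 
   s4   s6  s3 
   s5   s7  s3 
   s6   s1  s8 
   s7   s1  s9 
   s8   s9  s9 
 * s9   s9  s9 
(> = start, * = accepting)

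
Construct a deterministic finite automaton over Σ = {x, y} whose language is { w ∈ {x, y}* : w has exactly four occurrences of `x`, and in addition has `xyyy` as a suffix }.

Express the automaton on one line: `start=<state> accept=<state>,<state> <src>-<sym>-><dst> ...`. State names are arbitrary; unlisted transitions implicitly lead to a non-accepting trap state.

start=q0 accept=q8 q0-x->q1 q0-y->q0 q1-x->q2 q1-y->q1 q2-x->q3 q2-y->q2 q3-x->q4 q3-y->q3 q4-x->q5 q4-y->q6 q5-x->q5 q5-y->q5 q6-x->q5 q6-y->q7 q7-x->q5 q7-y->q8 q8-x->q5 q8-y->q5

Build one automaton per condition and run them in lockstep. One (6 states) tracks the count of `x`s, saturating at 5; the other (5 states) tracks how much of the suffix `xyyy` has currently been matched. Each combined state is a pair, one component from each; accept when both components accept. Equivalent product states are then merged.
With 9 states:
        x   y  
>  q0   q1  q0 
   q1   q2  q1 
   q2   q3  q2 
   q3   q4  q3 
   q4   q5  q6 
   q5   q5  q5 
   q6   q5  q7 
   q7   q5  q8 
 * q8   q5  q5 
(> = start, * = accepting)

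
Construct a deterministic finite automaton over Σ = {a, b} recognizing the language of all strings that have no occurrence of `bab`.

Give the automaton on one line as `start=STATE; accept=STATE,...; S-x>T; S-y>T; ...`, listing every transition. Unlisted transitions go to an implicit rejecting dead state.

start=s0; accept=s0,s1,s2; s0-a>s0; s0-b>s1; s1-a>s2; s1-b>s1; s2-a>s0; s2-b>s3; s3-a>s3; s3-b>s3

Track partial matches of the forbidden pattern `bab`. State s3 is a dead state reached once `bab` has occurred; every other state accepts. s0 means no part of `bab` is currently matched.
A 4-state machine:
        a   b  
>* s0   s0  s1 
 * s1   s2  s1 
 * s2   s0  s3 
   s3   s3  s3 
(> = start, * = accepting)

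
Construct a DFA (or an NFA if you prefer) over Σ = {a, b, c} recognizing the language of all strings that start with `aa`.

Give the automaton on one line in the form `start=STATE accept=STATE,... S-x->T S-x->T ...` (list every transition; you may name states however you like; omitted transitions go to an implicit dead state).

start=q0 accept=q2 q0-a->q1 q0-b->q3 q0-c->q3 q1-a->q2 q1-b->q3 q1-c->q3 q2-a->q2 q2-b->q2 q2-c->q2 q3-a->q3 q3-b->q3 q3-c->q3

Walk along `aa` while the input agrees: from q0 take `a` to q1, and so on. Any deviation drops to the rejecting sink q3. Once q2 is reached the prefix is confirmed and every continuation is accepted.
With 4 states:
        a   b   c  
>  q0   q1  q3  q3 
   q1   q2  q3  q3 
 * q2   q2  q2  q2 
   q3   q3  q3  q3 
(> = start, * = accepting)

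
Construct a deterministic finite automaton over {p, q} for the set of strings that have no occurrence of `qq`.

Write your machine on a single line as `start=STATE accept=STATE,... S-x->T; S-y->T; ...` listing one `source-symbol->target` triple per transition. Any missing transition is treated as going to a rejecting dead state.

start=A; accept=A,B; A-p->A; A-q->B; B-p->A; B-q->C; C-p->C; C-q->C

Track partial matches of the forbidden pattern `qq`. State C is a dead state reached once `qq` has occurred; every other state accepts. A means no part of `qq` is currently matched.
With 3 states:
       p  q 
>* A   A  B 
 * B   A  C 
   C   C  C 
(> = start, * = accepting)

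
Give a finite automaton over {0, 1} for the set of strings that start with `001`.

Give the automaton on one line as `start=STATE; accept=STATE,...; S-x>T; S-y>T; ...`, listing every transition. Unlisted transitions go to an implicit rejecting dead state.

Walk along `001` while the input agrees: from S0 take `0` to S1, and so on. Any deviation drops to the rejecting sink S4. Once S3 is reached the prefix is confirmed and every continuation is accepted.
A 5-state machine:
        0   1  
>  S0   S1  S4 
   S1   S2  S4 
   S2   S4  S3 
 * S3   S3  S3 
   S4   S4  S4 
(> = start, * = accepting)

start=S0; accept=S3; S0-0>S1; S0-1>S4; S1-0>S2; S1-1>S4; S2-0>S4; S2-1>S3; S3-0>S3; S3-1>S3; S4-0>S4; S4-1>S4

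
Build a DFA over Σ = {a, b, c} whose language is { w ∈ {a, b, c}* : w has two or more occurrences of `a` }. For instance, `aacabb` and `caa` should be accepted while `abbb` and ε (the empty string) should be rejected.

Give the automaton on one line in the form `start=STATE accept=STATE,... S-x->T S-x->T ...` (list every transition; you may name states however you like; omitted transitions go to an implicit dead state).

start=q0 accept=q2,q3 q0-a->q1 q0-b->q0 q0-c->q0 q1-a->q2 q1-b->q1 q1-c->q1 q2-a->q3 q2-b->q2 q2-c->q2 q3-a->q3 q3-b->q3 q3-c->q3

Count `a`s, saturating at 3: states q0 through q2 mean 0 through 2 `a`s seen; q3 means more than 2. Each `a` increments (capped at q3); other symbols loop. Accept from {q2, q3}.
        a   b   c  
>  q0   q1  q0  q0 
   q1   q2  q1  q1 
 * q2   q3  q2  q2 
 * q3   q3  q3  q3 
(> = start, * = accepting)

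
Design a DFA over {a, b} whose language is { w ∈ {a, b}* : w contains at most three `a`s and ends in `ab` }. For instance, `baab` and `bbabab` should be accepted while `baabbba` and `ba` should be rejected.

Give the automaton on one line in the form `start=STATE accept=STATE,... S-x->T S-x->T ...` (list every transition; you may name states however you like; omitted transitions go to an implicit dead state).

start=S0 accept=S3,S5,S8 S0-a->S1 S0-b->S0 S1-a->S2 S1-b->S3 S2-a->S4 S2-b->S5 S3-a->S2 S3-b->S6 S4-a->S7 S4-b->S8 S5-a->S4 S5-b->S9 S6-a->S2 S6-b->S6 S7-a->S7 S7-b->S7 S8-a->S7 S8-b->S7 S9-a->S4 S9-b->S9

Build one automaton per condition and run them in lockstep. One (5 states) tracks the count of `a`s, saturating at 4; the other (3 states) tracks how much of the suffix `ab` has currently been matched. Each combined state is a pair, one component from each; accept when both components accept. Minimizing collapses redundant product states.
A 10-state machine:
        a   b  
>  S0   S1  S0 
   S1   S2  S3 
   S2   S4  S5 
 * S3   S2  S6 
   S4   S7  S8 
 * S5   S4  S9 
   S6   S2  S6 
   S7   S7  S7 
 * S8   S7  S7 
   S9   S4  S9 
(> = start, * = accepting)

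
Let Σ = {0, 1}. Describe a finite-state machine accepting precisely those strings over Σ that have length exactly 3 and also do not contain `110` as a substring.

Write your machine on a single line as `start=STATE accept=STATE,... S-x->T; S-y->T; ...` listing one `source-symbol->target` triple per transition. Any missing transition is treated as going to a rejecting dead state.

Run two small machines in parallel and take their product. One (5 states) tracks the input length, saturating at 4; the other (4 states) tracks partial matches of the forbidden pattern `110`. Each combined state is a pair, one component from each; accept when both components accept. Minimizing collapses redundant product states.
A 7-state machine:
        0   1  
>  S0   S1  S2 
   S1   S3  S3 
   S2   S3  S4 
   S3   S5  S5 
   S4   S6  S5 
 * S5   S6  S6 
   S6   S6  S6 
(> = start, * = accepting)

start=S0; accept=S5; S0-0->S1; S0-1->S2; S1-0->S3; S1-1->S3; S2-0->S3; S2-1->S4; S3-0->S5; S3-1->S5; S4-0->S6; S4-1->S5; S5-0->S6; S5-1->S6; S6-0->S6; S6-1->S6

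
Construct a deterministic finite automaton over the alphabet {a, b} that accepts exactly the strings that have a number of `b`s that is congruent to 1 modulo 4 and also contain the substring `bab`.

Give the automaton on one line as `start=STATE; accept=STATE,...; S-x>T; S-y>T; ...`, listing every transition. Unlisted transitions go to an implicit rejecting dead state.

start=S0; accept=S15; S0-a>S0; S0-b>S1; S1-a>S2; S1-b>S3; S2-a>S4; S2-b>S5; S3-a>S6; S3-b>S7; S4-a>S4; S4-b>S3; S5-a>S5; S5-b>S8; S6-a>S9; S6-b>S8; S7-a>S10; S7-b>S11; S8-a>S8; S8-b>S12; S9-a>S9; S9-b>S7; S10-a>S13; S10-b>S12; S11-a>S14; S11-b>S1; S12-a>S12; S12-b>S15; S13-a>S13; S13-b>S11; S14-a>S0; S14-b>S15; S15-a>S15; S15-b>S5

Handle the two conditions separately and then intersect. The first has 4 states tracking the count of `b`s modulo 4; the second has 4 states tracking whether and how much of `bab` has been seen. A product state is a pair (one from each), accepting exactly when both do.
With 16 states:
          a    b  
>  S0     S0   S1 
   S1     S2   S3 
   S2     S4   S5 
   S3     S6   S7 
   S4     S4   S3 
   S5     S5   S8 
   S6     S9   S8 
   S7    S10  S11 
   S8     S8  S12 
   S9     S9   S7 
   S10   S13  S12 
   S11   S14   S1 
   S12   S12  S15 
   S13   S13  S11 
   S14    S0  S15 
 * S15   S15   S5 
(> = start, * = accepting)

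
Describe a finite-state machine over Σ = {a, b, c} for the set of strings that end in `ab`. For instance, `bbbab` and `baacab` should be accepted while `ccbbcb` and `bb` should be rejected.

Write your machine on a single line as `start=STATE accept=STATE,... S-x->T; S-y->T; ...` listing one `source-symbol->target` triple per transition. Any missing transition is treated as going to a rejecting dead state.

Let each state record the length of the longest suffix of the input read so far that is also a prefix of `ab`. S1 means the last symbol is `a`; S2 means the last 2 symbols are `ab`. Accept only at S2, where the string currently ends in `ab`.
A 3-state machine:
        a   b   c  
>  S0   S1  S0  S0 
   S1   S1  S2  S0 
 * S2   S1  S0  S0 
(> = start, * = accepting)

start=S0; accept=S2; S0-a->S1; S0-b->S0; S0-c->S0; S1-a->S1; S1-b->S2; S1-c->S0; S2-a->S1; S2-b->S0; S2-c->S0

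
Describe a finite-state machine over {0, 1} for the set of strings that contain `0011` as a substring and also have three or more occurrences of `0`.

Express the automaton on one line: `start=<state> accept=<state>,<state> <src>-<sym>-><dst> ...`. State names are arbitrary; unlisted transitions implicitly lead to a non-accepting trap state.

Handle the two conditions separately and then intersect. One (5 states) tracks whether and how much of `0011` has been seen; the other (5 states) tracks the count of `0`s, saturating at 4. Each combined state is a pair, one component from each; accept when both components accept.
An 18-state machine:
          0    1  
>  S0     S1   S0 
   S1     S2   S3 
   S2     S4   S5 
   S3     S6   S3 
   S4     S7   S8 
   S5     S9  S10 
   S6     S4  S11 
   S7     S7  S12 
   S8    S13  S14 
   S9     S7  S15 
   S10   S14  S10 
   S11    S9  S11 
   S12   S13  S16 
   S13    S7  S17 
 * S14   S16  S14 
   S15   S13  S15 
 * S16   S16  S16 
   S17   S13  S17 
(> = start, * = accepting)

start=S0 accept=S14,S16 S0-0->S1 S0-1->S0 S1-0->S2 S1-1->S3 S2-0->S4 S2-1->S5 S3-0->S6 S3-1->S3 S4-0->S7 S4-1->S8 S5-0->S9 S5-1->S10 S6-0->S4 S6-1->S11 S7-0->S7 S7-1->S12 S8-0->S13 S8-1->S14 S9-0->S7 S9-1->S15 S10-0->S14 S10-1->S10 S11-0->S9 S11-1->S11 S12-0->S13 S12-1->S16 S13-0->S7 S13-1->S17 S14-0->S16 S14-1->S14 S15-0->S13 S15-1->S15 S16-0->S16 S16-1->S16 S17-0->S13 S17-1->S17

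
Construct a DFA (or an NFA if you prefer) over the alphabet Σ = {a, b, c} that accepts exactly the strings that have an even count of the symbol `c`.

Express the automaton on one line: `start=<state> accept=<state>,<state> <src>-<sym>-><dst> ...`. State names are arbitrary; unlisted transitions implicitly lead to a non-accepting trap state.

start=q0 accept=q0 q0-a->q0 q0-b->q0 q0-c->q1 q1-a->q1 q1-b->q1 q1-c->q0

Keep the running count of `c`s modulo 2: each `c` advances along the cycle q0 → q1 → q0 while other symbols loop. Accept at q0.
A 2-state machine:
        a   b   c  
>* q0   q0  q0  q1 
   q1   q1  q1  q0 
(> = start, * = accepting)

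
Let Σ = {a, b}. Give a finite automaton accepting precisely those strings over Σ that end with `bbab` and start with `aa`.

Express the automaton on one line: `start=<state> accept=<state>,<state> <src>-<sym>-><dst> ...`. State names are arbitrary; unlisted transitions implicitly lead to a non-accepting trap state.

Build one automaton per condition and run them in lockstep. The first has 5 states tracking how much of the suffix `bbab` has currently been matched; the second has 4 states tracking whether the input so far still matches the prefix `aa`. A product state is a pair (one from each), accepting exactly when both do.
With 12 states:
          a    b  
>  q0     q1   q2 
   q1     q3   q2 
   q2     q4   q5 
   q3     q3   q6 
   q4     q4   q2 
   q5     q7   q5 
   q6     q3   q8 
   q7     q4   q9 
   q8    q10   q8 
   q9     q4   q5 
   q10    q3  q11 
 * q11    q3   q8 
(> = start, * = accepting)

start=q0 accept=q11 q0-a->q1 q0-b->q2 q1-a->q3 q1-b->q2 q2-a->q4 q2-b->q5 q3-a->q3 q3-b->q6 q4-a->q4 q4-b->q2 q5-a->q7 q5-b->q5 q6-a->q3 q6-b->q8 q7-a->q4 q7-b->q9 q8-a->q10 q8-b->q8 q9-a->q4 q9-b->q5 q10-a->q3 q10-b->q11 q11-a->q3 q11-b->q8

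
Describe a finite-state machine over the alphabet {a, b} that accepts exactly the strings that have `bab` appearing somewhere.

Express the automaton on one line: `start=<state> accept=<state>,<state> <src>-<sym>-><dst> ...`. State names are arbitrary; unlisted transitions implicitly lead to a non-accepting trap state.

start=q0 accept=q3 q0-a->q0 q0-b->q1 q1-a->q2 q1-b->q1 q2-a->q0 q2-b->q3 q3-a->q3 q3-b->q3

Track how much of `bab` has been matched so far: state q0 is no progress, q3 is the absorbing accept state reached once `bab` has occurred. Intermediate states record partial matches; on a mismatch, fall back to the longest reusable overlap.
        a   b  
>  q0   q0  q1 
   q1   q2  q1 
   q2   q0  q3 
 * q3   q3  q3 
(> = start, * = accepting)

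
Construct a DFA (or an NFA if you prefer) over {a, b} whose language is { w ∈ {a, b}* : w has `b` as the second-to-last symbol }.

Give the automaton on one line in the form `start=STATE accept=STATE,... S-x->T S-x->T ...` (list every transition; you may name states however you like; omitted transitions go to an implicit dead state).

Because acceptance depends on a position counted from the end, the machine has to buffer the most recent 2 symbols. Make each state the string of the last up-to-2 symbols read; on input `x` shift the window left and append `x`. Accept when the buffered window has length 2 and begins with `b`.
        a   b  
>  q0   q1  q2 
   q1   q3  q4 
   q2   q5  q6 
   q3   q3  q4 
   q4   q5  q6 
 * q5   q3  q4 
 * q6   q5  q6 
(> = start, * = accepting)

start=q0 accept=q5,q6 q0-a->q1 q0-b->q2 q1-a->q3 q1-b->q4 q2-a->q5 q2-b->q6 q3-a->q3 q3-b->q4 q4-a->q5 q4-b->q6 q5-a->q3 q5-b->q4 q6-a->q5 q6-b->q6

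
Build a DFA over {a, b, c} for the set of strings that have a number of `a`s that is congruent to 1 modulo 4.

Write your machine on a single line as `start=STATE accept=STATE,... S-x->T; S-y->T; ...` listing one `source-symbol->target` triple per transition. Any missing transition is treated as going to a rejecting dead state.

Keep the running count of `a`s modulo 4: each `a` advances along the cycle q0 → q1 → q2 → q3 → q0 while other symbols loop. Accept at q1.
4 states suffice.
        a   b   c  
>  q0   q1  q0  q0 
 * q1   q2  q1  q1 
   q2   q3  q2  q2 
   q3   q0  q3  q3 
(> = start, * = accepting)

start=q0; accept=q1; q0-a->q1; q0-b->q0; q0-c->q0; q1-a->q2; q1-b->q1; q1-c->q1; q2-a->q3; q2-b->q2; q2-c->q2; q3-a->q0; q3-b->q3; q3-c->q3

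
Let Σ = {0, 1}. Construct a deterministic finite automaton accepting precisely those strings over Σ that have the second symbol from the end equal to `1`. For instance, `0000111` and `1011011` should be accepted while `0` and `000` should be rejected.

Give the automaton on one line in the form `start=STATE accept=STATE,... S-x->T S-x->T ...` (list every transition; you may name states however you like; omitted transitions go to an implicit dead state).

A DFA must remember the last 2 symbols (since which symbol is second-to-last isn't known until the input ends). Use one state per possible window of the last ≤2 symbols; accept from those whose window starts with `1`.
With 7 states:
       0  1 
>  A   B  C 
   B   D  E 
   C   F  G 
   D   D  E 
   E   F  G 
 * F   D  E 
 * G   F  G 
(> = start, * = accepting)

start=A accept=F,G A-0->B A-1->C B-0->D B-1->E C-0->F C-1->G D-0->D D-1->E E-0->F E-1->G F-0->D F-1->E G-0->F G-1->G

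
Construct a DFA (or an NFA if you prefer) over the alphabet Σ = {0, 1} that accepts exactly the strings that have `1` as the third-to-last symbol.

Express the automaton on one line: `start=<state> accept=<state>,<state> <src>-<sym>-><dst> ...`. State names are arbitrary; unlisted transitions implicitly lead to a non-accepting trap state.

start=A accept=L,M,N,O A-0->B A-1->C B-0->D B-1->E C-0->F C-1->G D-0->H D-1->I E-0->J E-1->K F-0->L F-1->M G-0->N G-1->O H-0->H H-1->I I-0->J I-1->K J-0->L J-1->M K-0->N K-1->O L-0->H L-1->I M-0->J M-1->K N-0->L N-1->M O-0->N O-1->O

A DFA must remember the last 3 symbols (since which symbol is third-to-last isn't known until the input ends). Use one state per possible window of the last ≤3 symbols; accept from those whose window starts with `1`.
       0  1 
>  A   B  C 
   B   D  E 
   C   F  G 
   D   H  I 
   E   J  K 
   F   L  M 
   G   N  O 
   H   H  I 
   I   J  K 
   J   L  M 
   K   N  O 
 * L   H  I 
 * M   J  K 
 * N   L  M 
 * O   N  O 
(> = start, * = accepting)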